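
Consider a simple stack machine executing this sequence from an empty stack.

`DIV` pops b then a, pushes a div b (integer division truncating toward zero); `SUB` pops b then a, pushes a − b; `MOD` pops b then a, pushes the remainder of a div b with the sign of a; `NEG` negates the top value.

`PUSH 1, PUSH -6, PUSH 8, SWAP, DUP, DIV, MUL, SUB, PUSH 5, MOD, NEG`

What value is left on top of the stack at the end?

PUSH 1  : [1]
PUSH -6 : [1, -6]
PUSH 8  : [1, -6, 8]
SWAP    : [1, 8, -6]
DUP     : [1, 8, -6, -6]
DIV     : [1, 8, 1]
MUL     : [1, 8]
SUB     : [-7]
PUSH 5  : [-7, 5]
MOD     : [-2]
NEG     : [2]

2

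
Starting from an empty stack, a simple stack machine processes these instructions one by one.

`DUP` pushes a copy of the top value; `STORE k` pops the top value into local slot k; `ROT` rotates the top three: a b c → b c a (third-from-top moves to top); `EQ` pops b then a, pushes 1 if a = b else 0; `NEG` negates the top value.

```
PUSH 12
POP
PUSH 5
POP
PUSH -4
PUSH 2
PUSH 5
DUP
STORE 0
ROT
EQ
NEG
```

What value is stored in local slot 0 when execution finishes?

5

PUSH 12 : 12
POP     : (empty)
PUSH 5  : 5
POP     : (empty)
PUSH -4 : -4
PUSH 2  : -4 2
PUSH 5  : -4 2 5
DUP     : -4 2 5 5
STORE 0 : -4 2 5
ROT     : 2 5 -4
EQ      : 2 0
NEG     : 2 0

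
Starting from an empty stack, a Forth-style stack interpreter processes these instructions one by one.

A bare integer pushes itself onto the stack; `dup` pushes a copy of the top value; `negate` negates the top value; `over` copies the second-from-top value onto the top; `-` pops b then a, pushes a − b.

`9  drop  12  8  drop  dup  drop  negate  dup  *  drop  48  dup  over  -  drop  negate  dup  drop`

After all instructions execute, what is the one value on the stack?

-48

9      → 9
drop   → (empty)
12     → 12
8      → 12 8
drop   → 12
dup    → 12 12
drop   → 12
negate → -12
dup    → -12 -12
*      → 144
drop   → (empty)
48     → 48
dup    → 48 48
over   → 48 48 48
-      → 48 0
drop   → 48
negate → -48
dup    → -48 -48
drop   → -48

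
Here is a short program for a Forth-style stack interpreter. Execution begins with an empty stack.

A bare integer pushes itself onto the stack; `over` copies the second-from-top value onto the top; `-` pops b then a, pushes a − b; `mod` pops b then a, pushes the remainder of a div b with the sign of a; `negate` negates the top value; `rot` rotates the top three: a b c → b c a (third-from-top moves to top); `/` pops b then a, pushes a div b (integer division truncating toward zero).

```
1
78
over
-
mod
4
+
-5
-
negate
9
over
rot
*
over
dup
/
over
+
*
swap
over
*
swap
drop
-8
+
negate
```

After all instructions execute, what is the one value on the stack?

-90892

1       1
78      1 78
over    1 78 1
-       1 77
mod     1
4       1 4
+       5
-5      5 -5
-       10
negate  -10
9       -10 9
over    -10 9 -10
rot     9 -10 -10
*       9 100
over    9 100 9
dup     9 100 9 9
/       9 100 1
over    9 100 1 100
+       9 100 101
*       9 10100
swap    10100 9
over    10100 9 10100
*       10100 90900
swap    90900 10100
drop    90900
-8      90900 -8
+       90892
negate  -90892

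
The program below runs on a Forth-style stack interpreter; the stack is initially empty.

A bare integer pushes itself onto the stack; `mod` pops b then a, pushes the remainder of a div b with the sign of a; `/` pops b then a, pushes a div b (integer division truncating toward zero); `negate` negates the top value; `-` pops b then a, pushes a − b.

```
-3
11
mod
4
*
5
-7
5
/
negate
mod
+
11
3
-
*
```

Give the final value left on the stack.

-3      -3
11      -3 11
mod     -3
4       -3 4
*       -12
5       -12 5
-7      -12 5 -7
5       -12 5 -7 5
/       -12 5 -1
negate  -12 5 1
mod     -12 0
+       -12
11      -12 11
3       -12 11 3
-       -12 8
*       -96

-96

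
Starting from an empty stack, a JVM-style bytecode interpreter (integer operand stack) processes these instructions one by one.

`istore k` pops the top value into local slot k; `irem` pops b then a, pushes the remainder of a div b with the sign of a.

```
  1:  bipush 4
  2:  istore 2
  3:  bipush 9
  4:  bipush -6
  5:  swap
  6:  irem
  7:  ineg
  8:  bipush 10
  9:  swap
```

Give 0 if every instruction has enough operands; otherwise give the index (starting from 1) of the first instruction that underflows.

0

bipush 4  -> [4]
istore 2  -> []
bipush 9  -> [9]
bipush -6 -> [9, -6]
swap      -> [-6, 9]
irem      -> [-6]
ineg      -> [6]
bipush 10 -> [6, 10]
swap      -> [10, 6]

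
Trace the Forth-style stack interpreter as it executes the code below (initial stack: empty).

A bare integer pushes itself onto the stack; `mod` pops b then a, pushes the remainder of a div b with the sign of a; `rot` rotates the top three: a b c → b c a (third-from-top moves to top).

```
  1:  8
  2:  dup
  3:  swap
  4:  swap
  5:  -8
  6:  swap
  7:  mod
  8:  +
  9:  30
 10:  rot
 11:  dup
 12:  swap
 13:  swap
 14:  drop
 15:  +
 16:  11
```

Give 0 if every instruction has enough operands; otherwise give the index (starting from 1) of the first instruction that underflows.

8    -> [8]
dup  -> [8, 8]
swap -> [8, 8]
swap -> [8, 8]
-8   -> [8, 8, -8]
swap -> [8, -8, 8]
mod  -> [8, 0]
+    -> [8]
30   -> [8, 30]
rot  — needs 3 operands, stack has 2 → underflow

10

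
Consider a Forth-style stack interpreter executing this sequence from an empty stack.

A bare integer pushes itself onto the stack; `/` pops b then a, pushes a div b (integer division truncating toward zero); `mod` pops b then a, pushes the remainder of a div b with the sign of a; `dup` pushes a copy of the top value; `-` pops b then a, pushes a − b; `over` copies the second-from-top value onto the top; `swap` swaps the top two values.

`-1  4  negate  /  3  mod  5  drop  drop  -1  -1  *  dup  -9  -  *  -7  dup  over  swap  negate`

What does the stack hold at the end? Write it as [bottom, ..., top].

[10, -7, -7, 7]

-1     -> [-1]
4      -> [-1, 4]
negate -> [-1, -4]
/      -> [0]
3      -> [0, 3]
mod    -> [0]
5      -> [0, 5]
drop   -> [0]
drop   -> []
-1     -> [-1]
-1     -> [-1, -1]
*      -> [1]
dup    -> [1, 1]
-9     -> [1, 1, -9]
-      -> [1, 10]
*      -> [10]
-7     -> [10, -7]
dup    -> [10, -7, -7]
over   -> [10, -7, -7, -7]
swap   -> [10, -7, -7, -7]
negate -> [10, -7, -7, 7]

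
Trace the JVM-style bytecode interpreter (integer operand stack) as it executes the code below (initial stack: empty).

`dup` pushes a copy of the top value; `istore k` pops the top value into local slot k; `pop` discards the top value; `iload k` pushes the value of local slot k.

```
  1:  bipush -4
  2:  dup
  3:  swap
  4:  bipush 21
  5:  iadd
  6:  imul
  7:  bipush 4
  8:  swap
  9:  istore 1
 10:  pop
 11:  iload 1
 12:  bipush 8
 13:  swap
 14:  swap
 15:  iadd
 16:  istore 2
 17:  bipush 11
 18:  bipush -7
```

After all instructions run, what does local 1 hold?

bipush -4  -4
dup        -4 -4
swap       -4 -4
bipush 21  -4 -4 21
iadd       -4 17
imul       -68
bipush 4   -68 4
swap       4 -68
istore 1   4
pop        (empty)
iload 1    -68
bipush 8   -68 8
swap       8 -68
swap       -68 8
iadd       -60
istore 2   (empty)
bipush 11  11
bipush -7  11 -7

-68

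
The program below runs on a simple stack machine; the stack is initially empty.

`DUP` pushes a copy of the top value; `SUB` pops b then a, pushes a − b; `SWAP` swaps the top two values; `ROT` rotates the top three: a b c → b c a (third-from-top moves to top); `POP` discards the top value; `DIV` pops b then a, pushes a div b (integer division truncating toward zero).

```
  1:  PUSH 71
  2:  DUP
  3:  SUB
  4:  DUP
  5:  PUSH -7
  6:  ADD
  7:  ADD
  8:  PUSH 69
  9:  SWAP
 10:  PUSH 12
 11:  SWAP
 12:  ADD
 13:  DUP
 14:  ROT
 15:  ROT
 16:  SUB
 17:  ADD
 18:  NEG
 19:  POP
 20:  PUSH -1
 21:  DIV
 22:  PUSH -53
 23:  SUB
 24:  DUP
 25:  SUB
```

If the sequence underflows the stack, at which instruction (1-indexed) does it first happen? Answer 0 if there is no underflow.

21

PUSH 71 -> 71
DUP     -> 71 71
SUB     -> 0
DUP     -> 0 0
PUSH -7 -> 0 0 -7
ADD     -> 0 -7
ADD     -> -7
PUSH 69 -> -7 69
SWAP    -> 69 -7
PUSH 12 -> 69 -7 12
SWAP    -> 69 12 -7
ADD     -> 69 5
DUP     -> 69 5 5
ROT     -> 5 5 69
ROT     -> 5 69 5
SUB     -> 5 64
ADD     -> 69
NEG     -> -69
POP     -> (empty)
PUSH -1 -> -1
DIV  — needs 2 operands, stack has 1 → underflow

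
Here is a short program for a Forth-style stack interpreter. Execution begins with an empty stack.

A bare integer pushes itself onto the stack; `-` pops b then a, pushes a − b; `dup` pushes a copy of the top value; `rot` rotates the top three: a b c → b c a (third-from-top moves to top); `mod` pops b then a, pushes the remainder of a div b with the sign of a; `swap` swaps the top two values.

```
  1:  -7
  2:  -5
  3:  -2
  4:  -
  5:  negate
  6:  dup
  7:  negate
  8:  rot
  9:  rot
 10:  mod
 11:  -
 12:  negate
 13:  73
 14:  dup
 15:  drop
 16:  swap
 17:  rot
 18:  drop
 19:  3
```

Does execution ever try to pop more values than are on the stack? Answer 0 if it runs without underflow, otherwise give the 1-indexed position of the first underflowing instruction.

-7     → -7
-5     → -7 -5
-2     → -7 -5 -2
-      → -7 -3
negate → -7 3
dup    → -7 3 3
negate → -7 3 -3
rot    → 3 -3 -7
rot    → -3 -7 3
mod    → -3 -1
-      → -2
negate → 2
73     → 2 73
dup    → 2 73 73
drop   → 2 73
swap   → 73 2
rot  — needs 3 operands, stack has 2 → underflow

17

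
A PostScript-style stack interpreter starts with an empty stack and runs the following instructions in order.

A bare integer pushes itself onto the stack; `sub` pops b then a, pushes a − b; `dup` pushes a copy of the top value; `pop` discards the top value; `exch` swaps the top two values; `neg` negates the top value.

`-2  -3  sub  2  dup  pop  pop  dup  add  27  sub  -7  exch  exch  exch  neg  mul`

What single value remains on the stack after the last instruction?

-175

-2   → [-2]
-3   → [-2, -3]
sub  → [1]
2    → [1, 2]
dup  → [1, 2, 2]
pop  → [1, 2]
pop  → [1]
dup  → [1, 1]
add  → [2]
27   → [2, 27]
sub  → [-25]
-7   → [-25, -7]
exch → [-7, -25]
exch → [-25, -7]
exch → [-7, -25]
neg  → [-7, 25]
mul  → [-175]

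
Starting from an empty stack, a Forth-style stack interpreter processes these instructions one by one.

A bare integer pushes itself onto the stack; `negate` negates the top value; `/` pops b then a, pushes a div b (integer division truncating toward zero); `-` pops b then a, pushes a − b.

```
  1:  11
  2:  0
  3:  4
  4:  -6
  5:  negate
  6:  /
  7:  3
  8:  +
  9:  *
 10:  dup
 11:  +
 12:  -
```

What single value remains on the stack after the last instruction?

11

11     : 11
0      : 11 0
4      : 11 0 4
-6     : 11 0 4 -6
negate : 11 0 4 6
/      : 11 0 0
3      : 11 0 0 3
+      : 11 0 3
*      : 11 0
dup    : 11 0 0
+      : 11 0
-      : 11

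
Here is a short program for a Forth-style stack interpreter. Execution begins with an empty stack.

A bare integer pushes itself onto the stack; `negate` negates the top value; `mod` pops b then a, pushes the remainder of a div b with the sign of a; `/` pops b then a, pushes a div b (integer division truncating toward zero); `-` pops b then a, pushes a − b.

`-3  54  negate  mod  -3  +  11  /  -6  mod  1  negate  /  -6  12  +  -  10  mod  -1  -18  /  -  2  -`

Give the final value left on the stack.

-8

-3      -3
54      -3 54
negate  -3 -54
mod     -3
-3      -3 -3
+       -6
11      -6 11
/       0
-6      0 -6
mod     0
1       0 1
negate  0 -1
/       0
-6      0 -6
12      0 -6 12
+       0 6
-       -6
10      -6 10
mod     -6
-1      -6 -1
-18     -6 -1 -18
/       -6 0
-       -6
2       -6 2
-       -8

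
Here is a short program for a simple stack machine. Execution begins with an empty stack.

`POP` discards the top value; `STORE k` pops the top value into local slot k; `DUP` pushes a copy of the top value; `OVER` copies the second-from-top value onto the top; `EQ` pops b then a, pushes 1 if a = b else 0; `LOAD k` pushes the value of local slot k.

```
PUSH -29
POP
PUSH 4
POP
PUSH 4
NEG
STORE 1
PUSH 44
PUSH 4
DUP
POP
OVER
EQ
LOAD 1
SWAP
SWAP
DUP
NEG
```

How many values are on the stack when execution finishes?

4

PUSH -29 → -29
POP      → (empty)
PUSH 4   → 4
POP      → (empty)
PUSH 4   → 4
NEG      → -4
STORE 1  → (empty)
PUSH 44  → 44
PUSH 4   → 44 4
DUP      → 44 4 4
POP      → 44 4
OVER     → 44 4 44
EQ       → 44 0
LOAD 1   → 44 0 -4
SWAP     → 44 -4 0
SWAP     → 44 0 -4
DUP      → 44 0 -4 -4
NEG      → 44 0 -4 4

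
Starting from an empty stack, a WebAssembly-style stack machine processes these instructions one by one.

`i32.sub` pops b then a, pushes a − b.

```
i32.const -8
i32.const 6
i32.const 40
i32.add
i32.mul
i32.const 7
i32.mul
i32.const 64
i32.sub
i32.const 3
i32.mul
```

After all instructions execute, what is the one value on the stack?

-7920

i32.const -8 → -8
i32.const 6  → -8 6
i32.const 40 → -8 6 40
i32.add      → -8 46
i32.mul      → -368
i32.const 7  → -368 7
i32.mul      → -2576
i32.const 64 → -2576 64
i32.sub      → -2640
i32.const 3  → -2640 3
i32.mul      → -7920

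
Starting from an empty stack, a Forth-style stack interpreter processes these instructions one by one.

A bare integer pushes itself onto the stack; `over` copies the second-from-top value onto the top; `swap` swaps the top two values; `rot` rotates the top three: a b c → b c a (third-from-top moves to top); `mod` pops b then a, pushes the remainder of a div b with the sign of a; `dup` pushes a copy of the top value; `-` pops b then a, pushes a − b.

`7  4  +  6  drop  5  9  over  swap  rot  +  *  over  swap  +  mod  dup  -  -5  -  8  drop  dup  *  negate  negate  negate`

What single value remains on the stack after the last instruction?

-25

7      : 7
4      : 7 4
+      : 11
6      : 11 6
drop   : 11
5      : 11 5
9      : 11 5 9
over   : 11 5 9 5
swap   : 11 5 5 9
rot    : 11 5 9 5
+      : 11 5 14
*      : 11 70
over   : 11 70 11
swap   : 11 11 70
+      : 11 81
mod    : 11
dup    : 11 11
-      : 0
-5     : 0 -5
-      : 5
8      : 5 8
drop   : 5
dup    : 5 5
*      : 25
negate : -25
negate : 25
negate : -25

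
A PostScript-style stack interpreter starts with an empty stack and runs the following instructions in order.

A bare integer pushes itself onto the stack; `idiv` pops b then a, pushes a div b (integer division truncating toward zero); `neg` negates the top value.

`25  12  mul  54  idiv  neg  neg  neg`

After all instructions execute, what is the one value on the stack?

-5

25    [25]
12    [25, 12]
mul   [300]
54    [300, 54]
idiv  [5]
neg   [-5]
neg   [5]
neg   [-5]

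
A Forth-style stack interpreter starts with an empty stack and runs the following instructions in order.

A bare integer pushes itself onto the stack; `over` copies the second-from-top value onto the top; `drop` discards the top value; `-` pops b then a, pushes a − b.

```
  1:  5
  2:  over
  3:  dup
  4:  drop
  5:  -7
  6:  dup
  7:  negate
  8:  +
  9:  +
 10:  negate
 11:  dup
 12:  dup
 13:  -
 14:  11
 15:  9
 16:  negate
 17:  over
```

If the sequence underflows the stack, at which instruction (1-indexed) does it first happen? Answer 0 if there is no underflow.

2

5 → 5
over  — needs 2 operands, stack has 1 → underflow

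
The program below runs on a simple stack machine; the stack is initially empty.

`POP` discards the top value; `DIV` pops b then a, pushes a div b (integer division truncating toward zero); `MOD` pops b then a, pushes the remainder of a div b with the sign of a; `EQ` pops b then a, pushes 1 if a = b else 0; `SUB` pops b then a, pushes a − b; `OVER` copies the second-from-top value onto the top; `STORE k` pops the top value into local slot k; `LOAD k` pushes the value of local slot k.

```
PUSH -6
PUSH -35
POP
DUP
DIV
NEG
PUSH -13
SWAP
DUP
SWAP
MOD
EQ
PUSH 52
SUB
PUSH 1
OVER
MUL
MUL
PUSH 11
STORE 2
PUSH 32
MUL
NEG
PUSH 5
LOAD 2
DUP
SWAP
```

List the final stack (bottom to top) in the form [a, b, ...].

PUSH -6   -6
PUSH -35  -6 -35
POP       -6
DUP       -6 -6
DIV       1
NEG       -1
PUSH -13  -1 -13
SWAP      -13 -1
DUP       -13 -1 -1
SWAP      -13 -1 -1
MOD       -13 0
EQ        0
PUSH 52   0 52
SUB       -52
PUSH 1    -52 1
OVER      -52 1 -52
MUL       -52 -52
MUL       2704
PUSH 11   2704 11
STORE 2   2704
PUSH 32   2704 32
MUL       86528
NEG       -86528
PUSH 5    -86528 5
LOAD 2    -86528 5 11
DUP       -86528 5 11 11
SWAP      -86528 5 11 11

[-86528, 5, 11, 11]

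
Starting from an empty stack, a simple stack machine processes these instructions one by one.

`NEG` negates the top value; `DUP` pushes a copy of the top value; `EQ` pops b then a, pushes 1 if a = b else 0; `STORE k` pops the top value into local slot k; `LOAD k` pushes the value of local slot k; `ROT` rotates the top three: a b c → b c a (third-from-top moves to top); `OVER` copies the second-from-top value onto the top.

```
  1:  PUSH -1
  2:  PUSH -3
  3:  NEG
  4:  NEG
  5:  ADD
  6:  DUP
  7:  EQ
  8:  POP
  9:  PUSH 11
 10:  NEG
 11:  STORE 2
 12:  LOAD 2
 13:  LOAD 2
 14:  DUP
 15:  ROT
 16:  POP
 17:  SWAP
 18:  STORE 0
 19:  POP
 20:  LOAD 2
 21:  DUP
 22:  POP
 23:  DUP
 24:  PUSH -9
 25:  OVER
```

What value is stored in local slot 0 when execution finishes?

PUSH -1 → [-1]
PUSH -3 → [-1, -3]
NEG     → [-1, 3]
NEG     → [-1, -3]
ADD     → [-4]
DUP     → [-4, -4]
EQ      → [1]
POP     → []
PUSH 11 → [11]
NEG     → [-11]
STORE 2 → []
LOAD 2  → [-11]
LOAD 2  → [-11, -11]
DUP     → [-11, -11, -11]
ROT     → [-11, -11, -11]
POP     → [-11, -11]
SWAP    → [-11, -11]
STORE 0 → [-11]
POP     → []
LOAD 2  → [-11]
DUP     → [-11, -11]
POP     → [-11]
DUP     → [-11, -11]
PUSH -9 → [-11, -11, -9]
OVER    → [-11, -11, -9, -11]

-11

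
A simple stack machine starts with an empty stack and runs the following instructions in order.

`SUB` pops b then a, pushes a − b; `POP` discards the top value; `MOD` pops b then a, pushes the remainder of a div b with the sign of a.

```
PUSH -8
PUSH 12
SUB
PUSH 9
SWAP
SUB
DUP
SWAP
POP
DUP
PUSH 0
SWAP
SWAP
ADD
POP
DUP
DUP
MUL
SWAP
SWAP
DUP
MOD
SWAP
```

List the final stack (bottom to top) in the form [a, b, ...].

[0, 29]

PUSH -8 : [-8]
PUSH 12 : [-8, 12]
SUB     : [-20]
PUSH 9  : [-20, 9]
SWAP    : [9, -20]
SUB     : [29]
DUP     : [29, 29]
SWAP    : [29, 29]
POP     : [29]
DUP     : [29, 29]
PUSH 0  : [29, 29, 0]
SWAP    : [29, 0, 29]
SWAP    : [29, 29, 0]
ADD     : [29, 29]
POP     : [29]
DUP     : [29, 29]
DUP     : [29, 29, 29]
MUL     : [29, 841]
SWAP    : [841, 29]
SWAP    : [29, 841]
DUP     : [29, 841, 841]
MOD     : [29, 0]
SWAP    : [0, 29]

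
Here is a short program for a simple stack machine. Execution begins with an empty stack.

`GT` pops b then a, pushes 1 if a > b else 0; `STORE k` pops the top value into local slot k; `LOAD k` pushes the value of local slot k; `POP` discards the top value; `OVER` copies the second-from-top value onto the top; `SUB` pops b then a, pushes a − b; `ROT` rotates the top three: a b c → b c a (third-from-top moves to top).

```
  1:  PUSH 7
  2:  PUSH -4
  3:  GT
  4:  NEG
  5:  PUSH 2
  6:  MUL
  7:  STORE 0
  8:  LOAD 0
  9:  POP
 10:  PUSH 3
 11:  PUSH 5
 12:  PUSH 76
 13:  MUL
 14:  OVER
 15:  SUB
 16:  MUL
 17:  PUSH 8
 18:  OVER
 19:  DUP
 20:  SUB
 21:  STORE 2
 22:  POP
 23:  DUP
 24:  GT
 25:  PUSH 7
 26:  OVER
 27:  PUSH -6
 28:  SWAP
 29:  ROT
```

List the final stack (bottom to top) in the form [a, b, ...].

PUSH 7  : 7
PUSH -4 : 7 -4
GT      : 1
NEG     : -1
PUSH 2  : -1 2
MUL     : -2
STORE 0 : (empty)
LOAD 0  : -2
POP     : (empty)
PUSH 3  : 3
PUSH 5  : 3 5
PUSH 76 : 3 5 76
MUL     : 3 380
OVER    : 3 380 3
SUB     : 3 377
MUL     : 1131
PUSH 8  : 1131 8
OVER    : 1131 8 1131
DUP     : 1131 8 1131 1131
SUB     : 1131 8 0
STORE 2 : 1131 8
POP     : 1131
DUP     : 1131 1131
GT      : 0
PUSH 7  : 0 7
OVER    : 0 7 0
PUSH -6 : 0 7 0 -6
SWAP    : 0 7 -6 0
ROT     : 0 -6 0 7

[0, -6, 0, 7]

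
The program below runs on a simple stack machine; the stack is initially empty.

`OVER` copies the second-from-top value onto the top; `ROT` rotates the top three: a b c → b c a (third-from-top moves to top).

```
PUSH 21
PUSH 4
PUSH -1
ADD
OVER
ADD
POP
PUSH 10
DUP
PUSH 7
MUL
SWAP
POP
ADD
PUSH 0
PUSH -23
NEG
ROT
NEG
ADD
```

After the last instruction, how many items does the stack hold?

PUSH 21  : 21
PUSH 4   : 21 4
PUSH -1  : 21 4 -1
ADD      : 21 3
OVER     : 21 3 21
ADD      : 21 24
POP      : 21
PUSH 10  : 21 10
DUP      : 21 10 10
PUSH 7   : 21 10 10 7
MUL      : 21 10 70
SWAP     : 21 70 10
POP      : 21 70
ADD      : 91
PUSH 0   : 91 0
PUSH -23 : 91 0 -23
NEG      : 91 0 23
ROT      : 0 23 91
NEG      : 0 23 -91
ADD      : 0 -68

2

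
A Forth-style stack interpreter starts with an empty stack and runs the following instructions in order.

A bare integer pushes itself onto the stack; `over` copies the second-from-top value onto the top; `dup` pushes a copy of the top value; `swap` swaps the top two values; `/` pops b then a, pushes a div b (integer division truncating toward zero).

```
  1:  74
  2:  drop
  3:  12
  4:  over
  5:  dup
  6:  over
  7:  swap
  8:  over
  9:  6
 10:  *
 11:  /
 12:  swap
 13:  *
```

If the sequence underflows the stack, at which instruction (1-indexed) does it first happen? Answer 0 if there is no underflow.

74   : 74
drop : (empty)
12   : 12
over  — needs 2 operands, stack has 1 → underflow

4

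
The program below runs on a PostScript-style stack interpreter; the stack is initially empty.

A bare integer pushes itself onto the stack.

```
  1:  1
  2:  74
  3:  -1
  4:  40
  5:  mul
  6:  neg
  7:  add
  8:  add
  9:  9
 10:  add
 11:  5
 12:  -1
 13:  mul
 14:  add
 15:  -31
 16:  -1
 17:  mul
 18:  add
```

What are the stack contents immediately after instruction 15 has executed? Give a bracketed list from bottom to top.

[119, -31]

1    1
74   1 74
-1   1 74 -1
40   1 74 -1 40
mul  1 74 -40
neg  1 74 40
add  1 114
add  115
9    115 9
add  124
5    124 5
-1   124 5 -1
mul  124 -5
add  119
-31  119 -31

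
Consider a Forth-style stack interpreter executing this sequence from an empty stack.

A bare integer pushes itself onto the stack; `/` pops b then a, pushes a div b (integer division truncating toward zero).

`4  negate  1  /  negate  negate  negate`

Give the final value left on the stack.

4

4      → 4
negate → -4
1      → -4 1
/      → -4
negate → 4
negate → -4
negate → 4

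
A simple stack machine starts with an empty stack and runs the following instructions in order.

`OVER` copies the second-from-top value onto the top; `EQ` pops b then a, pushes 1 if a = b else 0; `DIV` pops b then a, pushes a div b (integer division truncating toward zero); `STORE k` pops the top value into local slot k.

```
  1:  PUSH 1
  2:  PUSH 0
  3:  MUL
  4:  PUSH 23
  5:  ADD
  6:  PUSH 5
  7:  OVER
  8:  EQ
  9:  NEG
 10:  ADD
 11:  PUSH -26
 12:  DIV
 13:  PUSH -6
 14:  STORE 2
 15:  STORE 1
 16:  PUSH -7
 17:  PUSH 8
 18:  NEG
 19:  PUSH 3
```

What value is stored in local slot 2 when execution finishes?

-6

PUSH 1   → [1]
PUSH 0   → [1, 0]
MUL      → [0]
PUSH 23  → [0, 23]
ADD      → [23]
PUSH 5   → [23, 5]
OVER     → [23, 5, 23]
EQ       → [23, 0]
NEG      → [23, 0]
ADD      → [23]
PUSH -26 → [23, -26]
DIV      → [0]
PUSH -6  → [0, -6]
STORE 2  → [0]
STORE 1  → []
PUSH -7  → [-7]
PUSH 8   → [-7, 8]
NEG      → [-7, -8]
PUSH 3   → [-7, -8, 3]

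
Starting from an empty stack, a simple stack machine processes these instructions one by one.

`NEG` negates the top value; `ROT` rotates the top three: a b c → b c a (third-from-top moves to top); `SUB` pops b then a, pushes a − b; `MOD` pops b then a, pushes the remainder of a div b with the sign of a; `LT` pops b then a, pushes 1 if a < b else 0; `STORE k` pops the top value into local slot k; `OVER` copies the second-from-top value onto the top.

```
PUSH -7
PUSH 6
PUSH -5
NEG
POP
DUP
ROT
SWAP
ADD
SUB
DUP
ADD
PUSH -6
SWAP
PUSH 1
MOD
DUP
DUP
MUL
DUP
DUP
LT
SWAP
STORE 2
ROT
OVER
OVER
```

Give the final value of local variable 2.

0

PUSH -7 -> [-7]
PUSH 6  -> [-7, 6]
PUSH -5 -> [-7, 6, -5]
NEG     -> [-7, 6, 5]
POP     -> [-7, 6]
DUP     -> [-7, 6, 6]
ROT     -> [6, 6, -7]
SWAP    -> [6, -7, 6]
ADD     -> [6, -1]
SUB     -> [7]
DUP     -> [7, 7]
ADD     -> [14]
PUSH -6 -> [14, -6]
SWAP    -> [-6, 14]
PUSH 1  -> [-6, 14, 1]
MOD     -> [-6, 0]
DUP     -> [-6, 0, 0]
DUP     -> [-6, 0, 0, 0]
MUL     -> [-6, 0, 0]
DUP     -> [-6, 0, 0, 0]
DUP     -> [-6, 0, 0, 0, 0]
LT      -> [-6, 0, 0, 0]
SWAP    -> [-6, 0, 0, 0]
STORE 2 -> [-6, 0, 0]
ROT     -> [0, 0, -6]
OVER    -> [0, 0, -6, 0]
OVER    -> [0, 0, -6, 0, -6]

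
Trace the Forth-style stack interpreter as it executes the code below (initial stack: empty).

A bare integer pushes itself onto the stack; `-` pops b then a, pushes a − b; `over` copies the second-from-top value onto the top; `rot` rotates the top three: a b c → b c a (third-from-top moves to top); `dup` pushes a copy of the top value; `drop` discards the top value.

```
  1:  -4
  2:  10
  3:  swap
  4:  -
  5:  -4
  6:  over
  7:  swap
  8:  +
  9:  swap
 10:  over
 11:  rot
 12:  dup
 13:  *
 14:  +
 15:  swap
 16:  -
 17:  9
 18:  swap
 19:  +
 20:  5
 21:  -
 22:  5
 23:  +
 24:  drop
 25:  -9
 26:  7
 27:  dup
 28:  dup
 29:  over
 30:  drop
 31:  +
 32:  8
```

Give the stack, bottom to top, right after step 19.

-4   -> -4
10   -> -4 10
swap -> 10 -4
-    -> 14
-4   -> 14 -4
over -> 14 -4 14
swap -> 14 14 -4
+    -> 14 10
swap -> 10 14
over -> 10 14 10
rot  -> 14 10 10
dup  -> 14 10 10 10
*    -> 14 10 100
+    -> 14 110
swap -> 110 14
-    -> 96
9    -> 96 9
swap -> 9 96
+    -> 105

[105]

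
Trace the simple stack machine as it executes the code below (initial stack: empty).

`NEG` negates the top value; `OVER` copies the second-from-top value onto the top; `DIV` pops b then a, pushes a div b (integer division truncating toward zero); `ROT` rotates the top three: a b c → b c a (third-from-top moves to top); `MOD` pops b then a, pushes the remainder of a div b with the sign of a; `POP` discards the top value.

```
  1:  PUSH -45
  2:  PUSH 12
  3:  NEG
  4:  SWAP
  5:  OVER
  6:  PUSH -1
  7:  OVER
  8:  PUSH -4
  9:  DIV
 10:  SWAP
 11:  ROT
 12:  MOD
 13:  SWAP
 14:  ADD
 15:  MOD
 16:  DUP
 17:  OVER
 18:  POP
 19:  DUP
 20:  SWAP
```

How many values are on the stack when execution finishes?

PUSH -45  [-45]
PUSH 12   [-45, 12]
NEG       [-45, -12]
SWAP      [-12, -45]
OVER      [-12, -45, -12]
PUSH -1   [-12, -45, -12, -1]
OVER      [-12, -45, -12, -1, -12]
PUSH -4   [-12, -45, -12, -1, -12, -4]
DIV       [-12, -45, -12, -1, 3]
SWAP      [-12, -45, -12, 3, -1]
ROT       [-12, -45, 3, -1, -12]
MOD       [-12, -45, 3, -1]
SWAP      [-12, -45, -1, 3]
ADD       [-12, -45, 2]
MOD       [-12, -1]
DUP       [-12, -1, -1]
OVER      [-12, -1, -1, -1]
POP       [-12, -1, -1]
DUP       [-12, -1, -1, -1]
SWAP      [-12, -1, -1, -1]

4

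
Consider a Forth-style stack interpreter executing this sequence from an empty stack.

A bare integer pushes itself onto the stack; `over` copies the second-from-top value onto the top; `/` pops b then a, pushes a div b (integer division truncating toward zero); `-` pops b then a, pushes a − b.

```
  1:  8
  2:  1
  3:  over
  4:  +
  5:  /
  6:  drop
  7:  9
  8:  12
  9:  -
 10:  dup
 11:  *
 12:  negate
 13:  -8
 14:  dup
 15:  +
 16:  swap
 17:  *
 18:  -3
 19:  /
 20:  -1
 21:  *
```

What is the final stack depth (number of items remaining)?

1

8      → [8]
1      → [8, 1]
over   → [8, 1, 8]
+      → [8, 9]
/      → [0]
drop   → []
9      → [9]
12     → [9, 12]
-      → [-3]
dup    → [-3, -3]
*      → [9]
negate → [-9]
-8     → [-9, -8]
dup    → [-9, -8, -8]
+      → [-9, -16]
swap   → [-16, -9]
*      → [144]
-3     → [144, -3]
/      → [-48]
-1     → [-48, -1]
*      → [48]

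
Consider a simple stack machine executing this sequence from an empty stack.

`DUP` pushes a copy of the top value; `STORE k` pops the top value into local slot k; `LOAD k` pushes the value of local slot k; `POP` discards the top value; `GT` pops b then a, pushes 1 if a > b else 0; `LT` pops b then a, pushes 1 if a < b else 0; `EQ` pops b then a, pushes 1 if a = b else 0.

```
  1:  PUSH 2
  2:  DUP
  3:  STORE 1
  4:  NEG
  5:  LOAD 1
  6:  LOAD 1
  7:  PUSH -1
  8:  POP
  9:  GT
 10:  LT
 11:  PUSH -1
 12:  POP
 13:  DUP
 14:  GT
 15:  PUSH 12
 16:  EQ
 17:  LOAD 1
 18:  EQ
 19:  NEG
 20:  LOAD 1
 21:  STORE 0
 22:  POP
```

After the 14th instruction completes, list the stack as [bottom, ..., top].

PUSH 2  -> [2]
DUP     -> [2, 2]
STORE 1 -> [2]
NEG     -> [-2]
LOAD 1  -> [-2, 2]
LOAD 1  -> [-2, 2, 2]
PUSH -1 -> [-2, 2, 2, -1]
POP     -> [-2, 2, 2]
GT      -> [-2, 0]
LT      -> [1]
PUSH -1 -> [1, -1]
POP     -> [1]
DUP     -> [1, 1]
GT      -> [0]

[0]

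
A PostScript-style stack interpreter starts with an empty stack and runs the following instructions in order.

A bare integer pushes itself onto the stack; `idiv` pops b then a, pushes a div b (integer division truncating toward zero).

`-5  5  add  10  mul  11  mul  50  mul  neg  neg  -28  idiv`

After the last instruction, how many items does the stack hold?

1

-5    [-5]
5     [-5, 5]
add   [0]
10    [0, 10]
mul   [0]
11    [0, 11]
mul   [0]
50    [0, 50]
mul   [0]
neg   [0]
neg   [0]
-28   [0, -28]
idiv  [0]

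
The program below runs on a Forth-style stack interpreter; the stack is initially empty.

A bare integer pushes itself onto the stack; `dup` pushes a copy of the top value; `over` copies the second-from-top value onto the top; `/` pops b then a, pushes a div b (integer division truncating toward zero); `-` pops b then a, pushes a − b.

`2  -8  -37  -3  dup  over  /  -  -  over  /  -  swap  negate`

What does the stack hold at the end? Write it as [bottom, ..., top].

[-12, -2]

2      -> [2]
-8     -> [2, -8]
-37    -> [2, -8, -37]
-3     -> [2, -8, -37, -3]
dup    -> [2, -8, -37, -3, -3]
over   -> [2, -8, -37, -3, -3, -3]
/      -> [2, -8, -37, -3, 1]
-      -> [2, -8, -37, -4]
-      -> [2, -8, -33]
over   -> [2, -8, -33, -8]
/      -> [2, -8, 4]
-      -> [2, -12]
swap   -> [-12, 2]
negate -> [-12, -2]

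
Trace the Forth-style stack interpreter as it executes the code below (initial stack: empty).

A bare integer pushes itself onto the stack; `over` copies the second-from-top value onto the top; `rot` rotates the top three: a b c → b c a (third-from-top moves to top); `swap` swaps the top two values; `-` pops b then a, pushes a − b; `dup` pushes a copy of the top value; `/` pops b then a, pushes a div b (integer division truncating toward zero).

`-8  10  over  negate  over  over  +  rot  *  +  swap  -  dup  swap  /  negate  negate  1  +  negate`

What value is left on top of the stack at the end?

-8     : -8
10     : -8 10
over   : -8 10 -8
negate : -8 10 8
over   : -8 10 8 10
over   : -8 10 8 10 8
+      : -8 10 8 18
rot    : -8 8 18 10
*      : -8 8 180
+      : -8 188
swap   : 188 -8
-      : 196
dup    : 196 196
swap   : 196 196
/      : 1
negate : -1
negate : 1
1      : 1 1
+      : 2
negate : -2

-2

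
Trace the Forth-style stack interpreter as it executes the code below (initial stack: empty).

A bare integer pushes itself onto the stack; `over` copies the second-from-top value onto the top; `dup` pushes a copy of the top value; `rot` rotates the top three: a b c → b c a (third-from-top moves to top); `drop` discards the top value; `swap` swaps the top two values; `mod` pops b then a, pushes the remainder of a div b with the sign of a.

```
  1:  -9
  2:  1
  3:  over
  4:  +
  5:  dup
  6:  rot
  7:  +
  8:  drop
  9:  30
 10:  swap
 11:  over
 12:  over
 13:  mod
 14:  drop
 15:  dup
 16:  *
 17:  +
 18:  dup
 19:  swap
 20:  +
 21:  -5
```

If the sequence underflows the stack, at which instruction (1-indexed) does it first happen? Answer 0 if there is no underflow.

-9   → [-9]
1    → [-9, 1]
over → [-9, 1, -9]
+    → [-9, -8]
dup  → [-9, -8, -8]
rot  → [-8, -8, -9]
+    → [-8, -17]
drop → [-8]
30   → [-8, 30]
swap → [30, -8]
over → [30, -8, 30]
over → [30, -8, 30, -8]
mod  → [30, -8, 6]
drop → [30, -8]
dup  → [30, -8, -8]
*    → [30, 64]
+    → [94]
dup  → [94, 94]
swap → [94, 94]
+    → [188]
-5   → [188, -5]

0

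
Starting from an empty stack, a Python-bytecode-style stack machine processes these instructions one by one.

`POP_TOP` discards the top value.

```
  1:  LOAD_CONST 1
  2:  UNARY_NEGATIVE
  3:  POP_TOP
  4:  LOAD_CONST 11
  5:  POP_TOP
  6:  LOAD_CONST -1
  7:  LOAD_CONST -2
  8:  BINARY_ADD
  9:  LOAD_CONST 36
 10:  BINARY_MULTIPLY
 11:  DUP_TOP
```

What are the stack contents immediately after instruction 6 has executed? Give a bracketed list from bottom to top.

[-1]

LOAD_CONST 1    [1]
UNARY_NEGATIVE  [-1]
POP_TOP         []
LOAD_CONST 11   [11]
POP_TOP         []
LOAD_CONST -1   [-1]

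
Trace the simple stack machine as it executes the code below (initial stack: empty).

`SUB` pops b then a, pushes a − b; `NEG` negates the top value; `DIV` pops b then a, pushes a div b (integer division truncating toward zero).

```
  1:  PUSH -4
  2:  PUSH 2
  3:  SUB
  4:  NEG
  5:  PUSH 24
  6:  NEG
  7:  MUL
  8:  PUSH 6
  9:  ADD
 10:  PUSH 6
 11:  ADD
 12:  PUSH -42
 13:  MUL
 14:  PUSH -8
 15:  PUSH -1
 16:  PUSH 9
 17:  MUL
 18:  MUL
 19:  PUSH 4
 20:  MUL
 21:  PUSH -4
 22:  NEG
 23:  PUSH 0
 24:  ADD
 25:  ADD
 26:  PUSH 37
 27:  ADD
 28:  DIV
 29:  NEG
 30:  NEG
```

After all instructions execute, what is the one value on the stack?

PUSH -4  -> [-4]
PUSH 2   -> [-4, 2]
SUB      -> [-6]
NEG      -> [6]
PUSH 24  -> [6, 24]
NEG      -> [6, -24]
MUL      -> [-144]
PUSH 6   -> [-144, 6]
ADD      -> [-138]
PUSH 6   -> [-138, 6]
ADD      -> [-132]
PUSH -42 -> [-132, -42]
MUL      -> [5544]
PUSH -8  -> [5544, -8]
PUSH -1  -> [5544, -8, -1]
PUSH 9   -> [5544, -8, -1, 9]
MUL      -> [5544, -8, -9]
MUL      -> [5544, 72]
PUSH 4   -> [5544, 72, 4]
MUL      -> [5544, 288]
PUSH -4  -> [5544, 288, -4]
NEG      -> [5544, 288, 4]
PUSH 0   -> [5544, 288, 4, 0]
ADD      -> [5544, 288, 4]
ADD      -> [5544, 292]
PUSH 37  -> [5544, 292, 37]
ADD      -> [5544, 329]
DIV      -> [16]
NEG      -> [-16]
NEG      -> [16]

16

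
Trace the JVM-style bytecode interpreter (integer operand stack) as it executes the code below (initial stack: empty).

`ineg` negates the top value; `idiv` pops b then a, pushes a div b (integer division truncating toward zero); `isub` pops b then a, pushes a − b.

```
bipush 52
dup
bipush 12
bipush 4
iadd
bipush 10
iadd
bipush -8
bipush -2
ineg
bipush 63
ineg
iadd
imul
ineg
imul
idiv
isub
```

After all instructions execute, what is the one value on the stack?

52

bipush 52  52
dup        52 52
bipush 12  52 52 12
bipush 4   52 52 12 4
iadd       52 52 16
bipush 10  52 52 16 10
iadd       52 52 26
bipush -8  52 52 26 -8
bipush -2  52 52 26 -8 -2
ineg       52 52 26 -8 2
bipush 63  52 52 26 -8 2 63
ineg       52 52 26 -8 2 -63
iadd       52 52 26 -8 -61
imul       52 52 26 488
ineg       52 52 26 -488
imul       52 52 -12688
idiv       52 0
isub       52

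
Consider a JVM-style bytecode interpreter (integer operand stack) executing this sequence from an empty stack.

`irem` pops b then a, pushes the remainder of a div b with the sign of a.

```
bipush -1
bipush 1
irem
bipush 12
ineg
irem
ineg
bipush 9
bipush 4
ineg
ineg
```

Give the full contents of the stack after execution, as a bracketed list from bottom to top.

bipush -1 -> -1
bipush 1  -> -1 1
irem      -> 0
bipush 12 -> 0 12
ineg      -> 0 -12
irem      -> 0
ineg      -> 0
bipush 9  -> 0 9
bipush 4  -> 0 9 4
ineg      -> 0 9 -4
ineg      -> 0 9 4

[0, 9, 4]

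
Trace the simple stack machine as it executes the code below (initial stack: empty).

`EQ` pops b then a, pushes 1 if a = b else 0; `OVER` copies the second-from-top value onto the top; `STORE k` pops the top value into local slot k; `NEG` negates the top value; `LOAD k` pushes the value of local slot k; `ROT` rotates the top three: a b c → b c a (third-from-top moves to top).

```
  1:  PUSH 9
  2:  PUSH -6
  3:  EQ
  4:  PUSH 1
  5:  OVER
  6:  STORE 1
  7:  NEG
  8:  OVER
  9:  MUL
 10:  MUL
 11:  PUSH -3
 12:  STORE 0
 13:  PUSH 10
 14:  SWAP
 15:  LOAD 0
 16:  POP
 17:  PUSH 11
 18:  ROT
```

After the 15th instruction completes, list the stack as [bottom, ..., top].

PUSH 9  : [9]
PUSH -6 : [9, -6]
EQ      : [0]
PUSH 1  : [0, 1]
OVER    : [0, 1, 0]
STORE 1 : [0, 1]
NEG     : [0, -1]
OVER    : [0, -1, 0]
MUL     : [0, 0]
MUL     : [0]
PUSH -3 : [0, -3]
STORE 0 : [0]
PUSH 10 : [0, 10]
SWAP    : [10, 0]
LOAD 0  : [10, 0, -3]

[10, 0, -3]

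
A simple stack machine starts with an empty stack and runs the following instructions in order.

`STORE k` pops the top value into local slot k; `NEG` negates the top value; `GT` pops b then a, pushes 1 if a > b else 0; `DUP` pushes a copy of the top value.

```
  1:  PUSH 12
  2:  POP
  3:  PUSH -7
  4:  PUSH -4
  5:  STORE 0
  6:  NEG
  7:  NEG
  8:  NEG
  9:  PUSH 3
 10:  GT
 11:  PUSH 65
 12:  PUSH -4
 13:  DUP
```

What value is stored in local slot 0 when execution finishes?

PUSH 12  [12]
POP      []
PUSH -7  [-7]
PUSH -4  [-7, -4]
STORE 0  [-7]
NEG      [7]
NEG      [-7]
NEG      [7]
PUSH 3   [7, 3]
GT       [1]
PUSH 65  [1, 65]
PUSH -4  [1, 65, -4]
DUP      [1, 65, -4, -4]

-4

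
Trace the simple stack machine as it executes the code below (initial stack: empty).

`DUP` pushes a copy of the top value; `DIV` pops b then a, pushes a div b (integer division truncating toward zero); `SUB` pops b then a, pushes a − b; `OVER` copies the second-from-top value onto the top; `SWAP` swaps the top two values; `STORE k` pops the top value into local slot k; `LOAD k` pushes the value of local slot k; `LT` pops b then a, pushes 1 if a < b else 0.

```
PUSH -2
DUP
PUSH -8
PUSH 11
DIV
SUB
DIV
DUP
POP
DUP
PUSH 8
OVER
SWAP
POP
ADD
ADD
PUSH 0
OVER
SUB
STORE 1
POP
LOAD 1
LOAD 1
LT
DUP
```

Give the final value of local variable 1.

PUSH -2 → -2
DUP     → -2 -2
PUSH -8 → -2 -2 -8
PUSH 11 → -2 -2 -8 11
DIV     → -2 -2 0
SUB     → -2 -2
DIV     → 1
DUP     → 1 1
POP     → 1
DUP     → 1 1
PUSH 8  → 1 1 8
OVER    → 1 1 8 1
SWAP    → 1 1 1 8
POP     → 1 1 1
ADD     → 1 2
ADD     → 3
PUSH 0  → 3 0
OVER    → 3 0 3
SUB     → 3 -3
STORE 1 → 3
POP     → (empty)
LOAD 1  → -3
LOAD 1  → -3 -3
LT      → 0
DUP     → 0 0

-3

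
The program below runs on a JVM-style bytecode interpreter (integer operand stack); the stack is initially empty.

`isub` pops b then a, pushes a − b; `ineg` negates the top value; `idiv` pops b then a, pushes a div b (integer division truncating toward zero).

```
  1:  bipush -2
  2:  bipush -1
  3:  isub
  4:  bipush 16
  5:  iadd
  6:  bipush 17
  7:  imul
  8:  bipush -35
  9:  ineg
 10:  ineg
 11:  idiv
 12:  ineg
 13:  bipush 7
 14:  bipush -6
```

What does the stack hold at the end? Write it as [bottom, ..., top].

[7, 7, -6]

bipush -2   -2
bipush -1   -2 -1
isub        -1
bipush 16   -1 16
iadd        15
bipush 17   15 17
imul        255
bipush -35  255 -35
ineg        255 35
ineg        255 -35
idiv        -7
ineg        7
bipush 7    7 7
bipush -6   7 7 -6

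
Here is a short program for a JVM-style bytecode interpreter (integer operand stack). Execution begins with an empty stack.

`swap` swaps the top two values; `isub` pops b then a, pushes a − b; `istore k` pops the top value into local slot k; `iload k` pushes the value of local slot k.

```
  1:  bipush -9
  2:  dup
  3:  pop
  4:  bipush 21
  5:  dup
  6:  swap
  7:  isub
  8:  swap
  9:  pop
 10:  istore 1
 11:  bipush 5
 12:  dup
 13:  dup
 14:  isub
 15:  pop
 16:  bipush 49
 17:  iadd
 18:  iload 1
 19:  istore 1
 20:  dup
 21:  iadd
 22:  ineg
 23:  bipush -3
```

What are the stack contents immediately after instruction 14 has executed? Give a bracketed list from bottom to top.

[5, 0]

bipush -9 -> -9
dup       -> -9 -9
pop       -> -9
bipush 21 -> -9 21
dup       -> -9 21 21
swap      -> -9 21 21
isub      -> -9 0
swap      -> 0 -9
pop       -> 0
istore 1  -> (empty)
bipush 5  -> 5
dup       -> 5 5
dup       -> 5 5 5
isub      -> 5 0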